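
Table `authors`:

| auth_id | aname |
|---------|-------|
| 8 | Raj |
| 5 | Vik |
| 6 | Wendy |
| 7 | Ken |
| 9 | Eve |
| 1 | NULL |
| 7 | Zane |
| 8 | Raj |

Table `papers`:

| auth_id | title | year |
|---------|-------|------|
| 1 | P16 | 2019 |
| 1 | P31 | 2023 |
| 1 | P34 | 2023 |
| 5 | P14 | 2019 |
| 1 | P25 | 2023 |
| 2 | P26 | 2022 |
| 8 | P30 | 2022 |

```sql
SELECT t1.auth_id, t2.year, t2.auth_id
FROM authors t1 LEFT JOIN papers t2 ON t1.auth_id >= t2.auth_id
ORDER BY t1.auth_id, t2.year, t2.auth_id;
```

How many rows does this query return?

LEFT JOIN keeps every row from `authors`; unmatched rows get NULL for `papers`'s columns.
Matching on t1.auth_id >= t2.auth_id.
- auth_id=8: 7 matching t2 row(s), so 7 row(s) emitted.
- auth_id=5: 6 matching t2 row(s), so 6 row(s) emitted.
- auth_id=6: 6 matching t2 row(s), so 6 row(s) emitted.
- auth_id=7: 6 matching t2 row(s), so 6 row(s) emitted.
- auth_id=9: 7 matching t2 row(s), so 7 row(s) emitted.
- auth_id=1: 4 matching t2 row(s), so 4 row(s) emitted.
- auth_id=7: 6 matching t2 row(s), so 6 row(s) emitted.
- auth_id=8: 7 matching t2 row(s), so 7 row(s) emitted.
Total: 49 rows.

49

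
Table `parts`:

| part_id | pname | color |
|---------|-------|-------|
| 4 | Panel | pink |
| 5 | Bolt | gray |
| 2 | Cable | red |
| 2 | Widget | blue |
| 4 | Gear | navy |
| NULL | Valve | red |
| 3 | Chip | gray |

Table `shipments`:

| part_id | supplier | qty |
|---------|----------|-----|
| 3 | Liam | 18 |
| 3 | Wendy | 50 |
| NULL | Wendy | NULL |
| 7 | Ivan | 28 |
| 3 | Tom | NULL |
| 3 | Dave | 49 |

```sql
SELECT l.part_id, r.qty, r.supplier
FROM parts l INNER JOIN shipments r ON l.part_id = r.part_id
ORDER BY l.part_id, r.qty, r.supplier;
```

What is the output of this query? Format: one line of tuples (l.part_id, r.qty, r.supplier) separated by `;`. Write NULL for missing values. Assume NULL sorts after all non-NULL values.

INNER JOIN keeps only pairs where the ON condition holds.
Matching on l.part_id = r.part_id. A NULL in a compared column never satisfies the condition.
- l (part_id=4) has no partner → excluded.
- l (part_id=5) has no partner → excluded.
- l (part_id=2) has no partner → excluded.
- l (part_id=2) has no partner → excluded.
- l (part_id=4) has no partner → excluded.
- l (part_id=NULL) has no partner → excluded.
- l (part_id=3) pairs with 4 row(s) of r.
After projecting and ordering:
l.part_id | r.qty | r.supplier
3 | 18 | Liam
3 | 49 | Dave
3 | 50 | Wendy
3 | NULL | Tom

(3, 18, Liam); (3, 49, Dave); (3, 50, Wendy); (3, NULL, Tom)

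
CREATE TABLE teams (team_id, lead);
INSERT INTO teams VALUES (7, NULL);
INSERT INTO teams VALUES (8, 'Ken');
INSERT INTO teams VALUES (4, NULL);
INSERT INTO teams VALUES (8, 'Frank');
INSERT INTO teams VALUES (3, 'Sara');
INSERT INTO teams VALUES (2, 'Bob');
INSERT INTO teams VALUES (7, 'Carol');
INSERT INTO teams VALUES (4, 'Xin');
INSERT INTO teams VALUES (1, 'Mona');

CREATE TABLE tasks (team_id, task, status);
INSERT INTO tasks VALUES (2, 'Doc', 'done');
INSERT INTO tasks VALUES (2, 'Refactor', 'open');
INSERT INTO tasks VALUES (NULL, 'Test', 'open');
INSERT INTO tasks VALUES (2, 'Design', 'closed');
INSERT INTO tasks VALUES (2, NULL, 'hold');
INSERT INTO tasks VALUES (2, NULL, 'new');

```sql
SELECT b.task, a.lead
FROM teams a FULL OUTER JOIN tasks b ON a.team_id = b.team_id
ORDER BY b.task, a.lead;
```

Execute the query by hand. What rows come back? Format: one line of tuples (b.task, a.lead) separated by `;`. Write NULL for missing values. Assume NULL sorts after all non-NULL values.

(Design, Bob); (Doc, Bob); (Refactor, Bob); (Test, NULL); (NULL, Bob); (NULL, Bob); (NULL, Carol); (NULL, Frank); (NULL, Ken); (NULL, Mona); (NULL, Sara); (NULL, Xin); (NULL, NULL); (NULL, NULL)

FULL OUTER JOIN keeps every row from both sides; unmatched rows get NULL for the other side's columns.
Matching on a.team_id = b.team_id. A NULL in a compared column never satisfies the condition.
- a (team_id=7) has no partner → padded with NULL.
- a (team_id=8) has no partner → padded with NULL.
- a (team_id=4) has no partner → padded with NULL.
- a (team_id=8) has no partner → padded with NULL.
- a (team_id=3) has no partner → padded with NULL.
- a (team_id=2) pairs with 5 row(s) of b.
- a (team_id=7) has no partner → padded with NULL.
- a (team_id=4) has no partner → padded with NULL.
- a (team_id=1) has no partner → padded with NULL.
- plus 1 unmatched b row(s), each kept with NULL a columns.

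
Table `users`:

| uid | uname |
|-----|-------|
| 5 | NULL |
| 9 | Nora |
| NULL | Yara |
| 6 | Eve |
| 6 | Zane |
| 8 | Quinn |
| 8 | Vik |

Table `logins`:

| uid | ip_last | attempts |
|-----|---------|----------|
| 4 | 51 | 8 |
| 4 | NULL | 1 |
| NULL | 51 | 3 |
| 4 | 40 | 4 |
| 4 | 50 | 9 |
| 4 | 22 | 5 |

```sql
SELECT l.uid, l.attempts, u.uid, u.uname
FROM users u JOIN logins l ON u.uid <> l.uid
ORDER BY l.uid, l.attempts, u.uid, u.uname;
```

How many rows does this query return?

INNER JOIN keeps only pairs where the ON condition holds.
Matching on u.uid <> l.uid. A NULL in a compared column never satisfies the condition.
- u (uid=5) pairs with 5 row(s) of l.
- u (uid=9) pairs with 5 row(s) of l.
- u (uid=NULL) has no partner → excluded.
- u (uid=6) pairs with 5 row(s) of l.
- u (uid=6) pairs with 5 row(s) of l.
- u (uid=8) pairs with 5 row(s) of l.
- u (uid=8) pairs with 5 row(s) of l.
Total: 30 rows.

30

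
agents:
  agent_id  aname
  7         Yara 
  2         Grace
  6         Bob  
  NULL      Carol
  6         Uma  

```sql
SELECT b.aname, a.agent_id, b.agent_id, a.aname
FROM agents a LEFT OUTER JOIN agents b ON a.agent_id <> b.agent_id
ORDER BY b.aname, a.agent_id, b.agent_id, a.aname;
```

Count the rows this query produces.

11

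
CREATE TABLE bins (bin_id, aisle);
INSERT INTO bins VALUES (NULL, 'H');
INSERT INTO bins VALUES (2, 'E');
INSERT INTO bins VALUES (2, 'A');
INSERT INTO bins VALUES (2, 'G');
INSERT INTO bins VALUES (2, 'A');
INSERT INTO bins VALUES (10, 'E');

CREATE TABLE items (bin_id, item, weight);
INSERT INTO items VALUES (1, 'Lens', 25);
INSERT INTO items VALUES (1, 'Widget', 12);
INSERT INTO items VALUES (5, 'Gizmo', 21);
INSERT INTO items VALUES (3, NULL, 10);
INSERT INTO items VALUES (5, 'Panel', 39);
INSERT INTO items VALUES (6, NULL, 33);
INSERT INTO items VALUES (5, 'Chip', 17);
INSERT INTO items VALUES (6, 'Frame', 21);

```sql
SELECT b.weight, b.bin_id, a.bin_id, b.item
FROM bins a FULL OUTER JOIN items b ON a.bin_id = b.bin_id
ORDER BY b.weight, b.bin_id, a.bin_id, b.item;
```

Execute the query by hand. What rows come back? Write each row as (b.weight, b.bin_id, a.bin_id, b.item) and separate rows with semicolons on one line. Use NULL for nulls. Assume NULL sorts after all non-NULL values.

FULL OUTER JOIN keeps every row from both sides; unmatched rows get NULL for the other side's columns.
Matching on a.bin_id = b.bin_id. A NULL in a compared column never satisfies the condition.
- a (bin_id=NULL) has no partner → padded with NULL.
- a (bin_id=2) has no partner → padded with NULL.
- a (bin_id=2) has no partner → padded with NULL.
- a (bin_id=2) has no partner → padded with NULL.
- a (bin_id=2) has no partner → padded with NULL.
- a (bin_id=10) has no partner → padded with NULL.
- 8 row(s) from b found no a partner → padded with NULL.

(10, 3, NULL, NULL); (12, 1, NULL, Widget); (17, 5, NULL, Chip); (21, 5, NULL, Gizmo); (21, 6, NULL, Frame); (25, 1, NULL, Lens); (33, 6, NULL, NULL); (39, 5, NULL, Panel); (NULL, NULL, 2, NULL); (NULL, NULL, 2, NULL); (NULL, NULL, 2, NULL); (NULL, NULL, 2, NULL); (NULL, NULL, 10, NULL); (NULL, NULL, NULL, NULL)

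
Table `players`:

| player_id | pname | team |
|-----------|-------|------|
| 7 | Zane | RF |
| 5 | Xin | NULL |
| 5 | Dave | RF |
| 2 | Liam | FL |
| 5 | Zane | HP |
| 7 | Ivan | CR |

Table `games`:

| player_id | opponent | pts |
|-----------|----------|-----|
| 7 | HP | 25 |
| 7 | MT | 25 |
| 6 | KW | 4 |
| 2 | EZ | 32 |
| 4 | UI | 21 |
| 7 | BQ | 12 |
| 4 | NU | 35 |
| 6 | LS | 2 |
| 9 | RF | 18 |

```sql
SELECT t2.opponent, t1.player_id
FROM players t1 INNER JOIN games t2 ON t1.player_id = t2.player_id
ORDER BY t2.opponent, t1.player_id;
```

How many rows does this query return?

7

INNER JOIN keeps only pairs where the ON condition holds.
Matching on t1.player_id = t2.player_id.
- t1 (player_id=7) pairs with 3 row(s) of t2.
- t1 (player_id=5) has no partner → excluded.
- t1 (player_id=5) has no partner → excluded.
- t1 (player_id=2) pairs with 1 row(s) of t2.
- t1 (player_id=5) has no partner → excluded.
- t1 (player_id=7) pairs with 3 row(s) of t2.
Total: 7 rows.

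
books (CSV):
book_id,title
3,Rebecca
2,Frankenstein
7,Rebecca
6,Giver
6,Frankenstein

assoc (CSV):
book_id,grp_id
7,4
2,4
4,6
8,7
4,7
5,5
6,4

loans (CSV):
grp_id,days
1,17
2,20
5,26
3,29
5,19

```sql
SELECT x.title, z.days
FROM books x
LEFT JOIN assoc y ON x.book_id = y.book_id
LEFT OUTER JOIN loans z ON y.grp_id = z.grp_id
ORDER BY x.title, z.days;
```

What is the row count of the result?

Joins associate left-to-right: books LEFT JOIN assoc on book_id gives 5 intermediate row(s).
Then LEFT JOIN `loans z` on grp_id: each of those 5 rows is kept; rows whose y.grp_id has no match in z get NULL for z's columns.
Result: 5 row(s).

5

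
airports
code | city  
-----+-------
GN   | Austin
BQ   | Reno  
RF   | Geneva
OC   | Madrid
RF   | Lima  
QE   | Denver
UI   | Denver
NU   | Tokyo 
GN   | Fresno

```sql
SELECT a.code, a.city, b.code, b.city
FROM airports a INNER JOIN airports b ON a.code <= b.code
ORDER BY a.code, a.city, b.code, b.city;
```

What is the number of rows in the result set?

47

INNER JOIN keeps only pairs where the ON condition holds.
Matching on a.code <= b.code.
- a (code=GN) pairs with 8 row(s) of b.
- a (code=BQ) pairs with 9 row(s) of b.
- a (code=RF) pairs with 3 row(s) of b.
- a (code=OC) pairs with 5 row(s) of b.
- a (code=RF) pairs with 3 row(s) of b.
- a (code=QE) pairs with 4 row(s) of b.
- a (code=UI) pairs with 1 row(s) of b.
- a (code=NU) pairs with 6 row(s) of b.
- a (code=GN) pairs with 8 row(s) of b.
Total: 47 rows.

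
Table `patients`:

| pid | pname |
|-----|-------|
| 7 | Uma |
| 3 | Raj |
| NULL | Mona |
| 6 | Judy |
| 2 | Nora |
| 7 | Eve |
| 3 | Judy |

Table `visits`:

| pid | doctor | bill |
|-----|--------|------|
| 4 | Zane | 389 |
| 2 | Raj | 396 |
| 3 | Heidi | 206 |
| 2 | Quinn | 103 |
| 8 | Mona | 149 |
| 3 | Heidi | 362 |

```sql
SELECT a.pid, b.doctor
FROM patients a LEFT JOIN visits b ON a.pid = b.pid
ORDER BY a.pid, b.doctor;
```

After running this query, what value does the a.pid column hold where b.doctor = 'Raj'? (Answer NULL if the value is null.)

2

LEFT JOIN keeps every row from `patients`; unmatched rows get NULL for `visits`'s columns.
Matching on a.pid = b.pid. A NULL in a compared column never satisfies the condition.
Matched pairs: 6; unmatched a rows kept: 4.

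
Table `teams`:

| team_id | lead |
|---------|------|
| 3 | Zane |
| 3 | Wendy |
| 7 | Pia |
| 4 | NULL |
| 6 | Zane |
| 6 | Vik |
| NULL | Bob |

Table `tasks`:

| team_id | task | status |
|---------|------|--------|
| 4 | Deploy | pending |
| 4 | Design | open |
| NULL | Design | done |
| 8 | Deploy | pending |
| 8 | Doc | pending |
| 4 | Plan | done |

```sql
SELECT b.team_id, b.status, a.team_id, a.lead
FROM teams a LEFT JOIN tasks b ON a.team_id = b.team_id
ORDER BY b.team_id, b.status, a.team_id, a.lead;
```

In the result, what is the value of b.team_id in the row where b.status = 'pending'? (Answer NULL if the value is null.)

4

LEFT JOIN keeps every row from `teams`; unmatched rows get NULL for `tasks`'s columns.
Matching on a.team_id = b.team_id. A NULL in a compared column never satisfies the condition.
Matched pairs: 3; unmatched a rows kept: 6.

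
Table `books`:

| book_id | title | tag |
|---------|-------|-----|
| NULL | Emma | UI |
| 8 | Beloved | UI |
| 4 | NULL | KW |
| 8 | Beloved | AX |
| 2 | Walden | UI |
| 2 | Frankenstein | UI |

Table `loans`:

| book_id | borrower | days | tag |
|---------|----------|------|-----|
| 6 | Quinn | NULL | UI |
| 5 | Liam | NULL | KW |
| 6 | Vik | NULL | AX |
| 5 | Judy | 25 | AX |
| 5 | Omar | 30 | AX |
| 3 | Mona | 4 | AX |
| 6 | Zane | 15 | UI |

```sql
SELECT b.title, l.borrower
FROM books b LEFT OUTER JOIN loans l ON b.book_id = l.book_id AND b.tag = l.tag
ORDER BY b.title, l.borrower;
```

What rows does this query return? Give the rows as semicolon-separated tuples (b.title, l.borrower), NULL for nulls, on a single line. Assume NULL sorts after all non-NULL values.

(Beloved, NULL); (Beloved, NULL); (Emma, NULL); (Frankenstein, NULL); (Walden, NULL); (NULL, NULL)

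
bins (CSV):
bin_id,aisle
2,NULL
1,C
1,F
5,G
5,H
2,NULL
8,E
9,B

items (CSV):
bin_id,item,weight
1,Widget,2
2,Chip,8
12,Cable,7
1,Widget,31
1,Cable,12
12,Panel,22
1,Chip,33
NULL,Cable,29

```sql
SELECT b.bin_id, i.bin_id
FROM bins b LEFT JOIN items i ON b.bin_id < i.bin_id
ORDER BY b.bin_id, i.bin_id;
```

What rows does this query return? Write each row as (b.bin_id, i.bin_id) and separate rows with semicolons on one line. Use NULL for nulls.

LEFT JOIN keeps every row from `bins`; unmatched rows get NULL for `items`'s columns.
Matching on b.bin_id < i.bin_id. A NULL in a compared column never satisfies the condition.
- b row (bin_id=2): matches 2 i row(s) → 2 output row(s).
- b row (bin_id=1): matches 3 i row(s) → 3 output row(s).
- b row (bin_id=1): matches 3 i row(s) → 3 output row(s).
- b row (bin_id=5): matches 2 i row(s) → 2 output row(s).
- b row (bin_id=5): matches 2 i row(s) → 2 output row(s).
- b row (bin_id=2): matches 2 i row(s) → 2 output row(s).
- b row (bin_id=8): matches 2 i row(s) → 2 output row(s).
- b row (bin_id=9): matches 2 i row(s) → 2 output row(s).

(1, 2); (1, 2); (1, 12); (1, 12); (1, 12); (1, 12); (2, 12); (2, 12); (2, 12); (2, 12); (5, 12); (5, 12); (5, 12); (5, 12); (8, 12); (8, 12); (9, 12); (9, 12)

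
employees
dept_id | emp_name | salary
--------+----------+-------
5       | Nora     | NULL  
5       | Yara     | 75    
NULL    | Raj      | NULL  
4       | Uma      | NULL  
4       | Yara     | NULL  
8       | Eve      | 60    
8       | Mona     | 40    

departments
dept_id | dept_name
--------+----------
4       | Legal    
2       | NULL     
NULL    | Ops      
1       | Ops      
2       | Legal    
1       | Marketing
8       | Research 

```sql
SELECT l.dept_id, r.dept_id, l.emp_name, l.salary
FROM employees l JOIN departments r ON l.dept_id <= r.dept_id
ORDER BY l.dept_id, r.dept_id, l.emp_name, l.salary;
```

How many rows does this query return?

INNER JOIN keeps only pairs where the ON condition holds.
Matching on l.dept_id <= r.dept_id. A NULL in a compared column never satisfies the condition.
- dept_id=5: 1 matching r row(s), so 1 row(s) emitted.
- dept_id=5: 1 matching r row(s), so 1 row(s) emitted.
- dept_id=NULL: no matching r row, dropped.
- dept_id=4: 2 matching r row(s), so 2 row(s) emitted.
- dept_id=4: 2 matching r row(s), so 2 row(s) emitted.
- dept_id=8: 1 matching r row(s), so 1 row(s) emitted.
- dept_id=8: 1 matching r row(s), so 1 row(s) emitted.
Total: 8 rows.

8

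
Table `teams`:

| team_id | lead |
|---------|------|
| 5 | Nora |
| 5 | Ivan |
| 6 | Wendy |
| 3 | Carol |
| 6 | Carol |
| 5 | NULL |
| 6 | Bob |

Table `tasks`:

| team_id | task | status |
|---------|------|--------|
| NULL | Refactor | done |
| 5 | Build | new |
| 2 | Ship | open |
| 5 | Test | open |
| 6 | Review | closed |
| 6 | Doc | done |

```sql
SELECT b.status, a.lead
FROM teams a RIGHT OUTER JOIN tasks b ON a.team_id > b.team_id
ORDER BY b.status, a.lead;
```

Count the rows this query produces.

RIGHT JOIN keeps every row from `tasks`; unmatched rows get NULL for `teams`'s columns.
Matching on a.team_id > b.team_id. A NULL in a compared column never satisfies the condition.
- team_id=5: 1 matching b row(s), so 1 row(s) emitted.
- team_id=5: 1 matching b row(s), so 1 row(s) emitted.
- team_id=6: 3 matching b row(s), so 3 row(s) emitted.
- team_id=3: 1 matching b row(s), so 1 row(s) emitted.
- team_id=6: 3 matching b row(s), so 3 row(s) emitted.
- team_id=5: 1 matching b row(s), so 1 row(s) emitted.
- team_id=6: 3 matching b row(s), so 3 row(s) emitted.
- 3 row(s) from b found no a partner → padded with NULL.
Total: 13 matched + 3 padded = 16 rows.

16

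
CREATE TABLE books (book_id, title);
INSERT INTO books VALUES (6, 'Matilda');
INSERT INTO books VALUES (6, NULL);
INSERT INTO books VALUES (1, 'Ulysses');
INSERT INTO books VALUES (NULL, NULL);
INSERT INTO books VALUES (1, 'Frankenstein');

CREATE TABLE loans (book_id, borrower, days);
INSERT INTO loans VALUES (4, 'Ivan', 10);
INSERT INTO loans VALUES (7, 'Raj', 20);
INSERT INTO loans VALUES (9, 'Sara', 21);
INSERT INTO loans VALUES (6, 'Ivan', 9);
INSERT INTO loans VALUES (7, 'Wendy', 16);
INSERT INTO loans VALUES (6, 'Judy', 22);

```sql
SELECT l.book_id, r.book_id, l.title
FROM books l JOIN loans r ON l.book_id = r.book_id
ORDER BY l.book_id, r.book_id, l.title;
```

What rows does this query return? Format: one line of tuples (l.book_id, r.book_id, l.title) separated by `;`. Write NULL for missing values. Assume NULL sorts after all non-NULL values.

(6, 6, Matilda); (6, 6, Matilda); (6, 6, NULL); (6, 6, NULL)

INNER JOIN keeps only pairs where the ON condition holds.
Matching on l.book_id = r.book_id. A NULL in a compared column never satisfies the condition.
- l row (book_id=6): matches 2 r row(s) → 2 output row(s).
- l row (book_id=6): matches 2 r row(s) → 2 output row(s).
- l row (book_id=1): no match → dropped.
- l row (book_id=NULL): no match → dropped.
- l row (book_id=1): no match → dropped.
After projecting and ordering:
l.book_id | r.book_id | l.title
6 | 6 | Matilda
6 | 6 | Matilda
6 | 6 | NULL
6 | 6 | NULL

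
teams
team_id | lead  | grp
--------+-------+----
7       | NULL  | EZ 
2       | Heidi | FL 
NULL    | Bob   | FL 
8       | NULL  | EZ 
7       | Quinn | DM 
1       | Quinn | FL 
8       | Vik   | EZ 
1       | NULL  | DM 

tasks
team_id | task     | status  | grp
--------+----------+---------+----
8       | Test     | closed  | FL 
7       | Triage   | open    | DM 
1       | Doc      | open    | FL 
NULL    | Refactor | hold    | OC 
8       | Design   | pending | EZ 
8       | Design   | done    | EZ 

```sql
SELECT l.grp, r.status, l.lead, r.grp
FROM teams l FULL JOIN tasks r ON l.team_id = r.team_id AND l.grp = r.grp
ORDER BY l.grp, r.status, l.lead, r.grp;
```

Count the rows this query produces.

12

FULL OUTER JOIN keeps every row from both sides; unmatched rows get NULL for the other side's columns.
Matching on l.team_id = r.team_id AND l.grp = r.grp. A NULL in a compared column never satisfies the condition.
- l row (team_id=7, grp=EZ): no match → kept, r columns NULL.
- l row (team_id=2, grp=FL): no match → kept, r columns NULL.
- l row (team_id=NULL, grp=FL): no match → kept, r columns NULL.
- l row (team_id=8, grp=EZ): matches 2 r row(s) → 2 output row(s).
- l row (team_id=7, grp=DM): matches 1 r row(s) → 1 output row(s).
- l row (team_id=1, grp=FL): matches 1 r row(s) → 1 output row(s).
- l row (team_id=8, grp=EZ): matches 2 r row(s) → 2 output row(s).
- l row (team_id=1, grp=DM): no match → kept, r columns NULL.
- 2 row(s) from r found no l partner → padded with NULL.
Total: 6 matched + 6 padded = 12 rows.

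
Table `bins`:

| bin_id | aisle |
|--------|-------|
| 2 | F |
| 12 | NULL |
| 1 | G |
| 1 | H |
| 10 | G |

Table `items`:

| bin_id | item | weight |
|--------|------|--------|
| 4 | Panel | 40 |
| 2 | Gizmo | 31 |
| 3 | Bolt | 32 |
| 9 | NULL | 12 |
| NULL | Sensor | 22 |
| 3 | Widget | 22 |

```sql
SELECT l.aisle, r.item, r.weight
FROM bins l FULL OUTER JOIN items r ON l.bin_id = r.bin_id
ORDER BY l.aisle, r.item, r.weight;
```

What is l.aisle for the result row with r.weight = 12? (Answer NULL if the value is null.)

NULL

FULL OUTER JOIN keeps every row from both sides; unmatched rows get NULL for the other side's columns.
Matching on l.bin_id = r.bin_id. A NULL in a compared column never satisfies the condition.
Matched pairs: 1; unmatched l rows kept: 4; unmatched r rows kept: 5.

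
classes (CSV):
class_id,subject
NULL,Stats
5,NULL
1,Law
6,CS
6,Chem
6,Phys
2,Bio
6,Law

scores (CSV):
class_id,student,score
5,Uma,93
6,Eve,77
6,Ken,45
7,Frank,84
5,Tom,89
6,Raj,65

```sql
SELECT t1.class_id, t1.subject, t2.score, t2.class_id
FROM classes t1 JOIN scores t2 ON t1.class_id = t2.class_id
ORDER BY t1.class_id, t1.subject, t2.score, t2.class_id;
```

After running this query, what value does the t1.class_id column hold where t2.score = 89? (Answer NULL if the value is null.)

5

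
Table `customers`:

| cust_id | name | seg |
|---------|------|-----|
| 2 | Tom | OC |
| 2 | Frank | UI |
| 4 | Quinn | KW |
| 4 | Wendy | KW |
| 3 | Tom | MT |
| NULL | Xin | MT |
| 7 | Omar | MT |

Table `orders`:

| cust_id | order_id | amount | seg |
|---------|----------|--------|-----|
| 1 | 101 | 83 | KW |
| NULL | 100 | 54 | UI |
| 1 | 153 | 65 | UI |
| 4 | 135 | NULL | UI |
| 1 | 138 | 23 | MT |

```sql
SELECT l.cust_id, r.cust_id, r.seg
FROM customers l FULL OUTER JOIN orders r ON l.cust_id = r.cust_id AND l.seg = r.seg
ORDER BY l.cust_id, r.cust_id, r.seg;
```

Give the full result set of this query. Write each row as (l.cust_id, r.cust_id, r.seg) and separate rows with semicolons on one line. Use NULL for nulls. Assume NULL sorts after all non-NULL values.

FULL OUTER JOIN keeps every row from both sides; unmatched rows get NULL for the other side's columns.
Matching on l.cust_id = r.cust_id AND l.seg = r.seg. A NULL in a compared column never satisfies the condition.
- l[0] cust_id=2, seg=OC → no match; kept with NULLs on the r side.
- l[1] cust_id=2, seg=UI → no match; kept with NULLs on the r side.
- l[2] cust_id=4, seg=KW → no match; kept with NULLs on the r side.
- l[3] cust_id=4, seg=KW → no match; kept with NULLs on the r side.
- l[4] cust_id=3, seg=MT → no match; kept with NULLs on the r side.
- l[5] cust_id=NULL, seg=MT → no match; kept with NULLs on the r side.
- l[6] cust_id=7, seg=MT → no match; kept with NULLs on the r side.
- 5 r row(s) had no l match → kept, l columns NULL.

(2, NULL, NULL); (2, NULL, NULL); (3, NULL, NULL); (4, NULL, NULL); (4, NULL, NULL); (7, NULL, NULL); (NULL, 1, KW); (NULL, 1, MT); (NULL, 1, UI); (NULL, 4, UI); (NULL, NULL, UI); (NULL, NULL, NULL)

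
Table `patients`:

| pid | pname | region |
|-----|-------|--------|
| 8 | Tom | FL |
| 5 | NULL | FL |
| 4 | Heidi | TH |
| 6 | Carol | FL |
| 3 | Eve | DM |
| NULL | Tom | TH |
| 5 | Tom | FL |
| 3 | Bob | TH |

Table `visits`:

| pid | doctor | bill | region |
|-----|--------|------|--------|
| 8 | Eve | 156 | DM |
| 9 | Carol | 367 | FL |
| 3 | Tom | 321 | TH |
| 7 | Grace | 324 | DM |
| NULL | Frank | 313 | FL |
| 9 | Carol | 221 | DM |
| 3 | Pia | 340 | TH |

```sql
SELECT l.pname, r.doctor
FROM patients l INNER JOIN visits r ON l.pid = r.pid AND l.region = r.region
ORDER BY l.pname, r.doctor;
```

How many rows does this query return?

2

INNER JOIN keeps only pairs where the ON condition holds.
Matching on l.pid = r.pid AND l.region = r.region. A NULL in a compared column never satisfies the condition.
- l row (pid=8, region=FL): no match → dropped.
- l row (pid=5, region=FL): no match → dropped.
- l row (pid=4, region=TH): no match → dropped.
- l row (pid=6, region=FL): no match → dropped.
- l row (pid=3, region=DM): no match → dropped.
- l row (pid=NULL, region=TH): no match → dropped.
- l row (pid=5, region=FL): no match → dropped.
- l row (pid=3, region=TH): matches 2 r row(s) → 2 output row(s).
Total: 2 rows.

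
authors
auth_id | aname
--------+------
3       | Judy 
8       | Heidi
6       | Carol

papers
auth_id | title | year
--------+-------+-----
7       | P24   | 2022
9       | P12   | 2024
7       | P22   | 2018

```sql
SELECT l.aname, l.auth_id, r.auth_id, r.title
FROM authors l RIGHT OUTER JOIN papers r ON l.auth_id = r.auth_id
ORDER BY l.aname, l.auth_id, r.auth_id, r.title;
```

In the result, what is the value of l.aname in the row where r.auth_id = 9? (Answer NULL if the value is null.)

NULL

RIGHT JOIN keeps every row from `papers`; unmatched rows get NULL for `authors`'s columns.
Matching on l.auth_id = r.auth_id.
Matched pairs: 0; unmatched r rows kept: 3.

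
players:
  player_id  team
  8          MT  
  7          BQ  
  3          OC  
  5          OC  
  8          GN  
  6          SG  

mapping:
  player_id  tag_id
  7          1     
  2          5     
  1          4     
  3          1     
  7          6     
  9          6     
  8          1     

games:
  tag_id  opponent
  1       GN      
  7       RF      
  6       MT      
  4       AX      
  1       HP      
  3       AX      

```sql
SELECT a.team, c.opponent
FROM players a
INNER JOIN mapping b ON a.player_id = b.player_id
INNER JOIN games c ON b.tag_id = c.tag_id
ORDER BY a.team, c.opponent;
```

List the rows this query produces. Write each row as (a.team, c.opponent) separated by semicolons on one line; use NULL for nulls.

Evaluate left to right. First `players a INNER JOIN mapping b` on player_id: 5 row(s).
Then INNER JOIN `games c` on tag_id: keep only rows whose b.tag_id appears in c.

(BQ, GN); (BQ, HP); (BQ, MT); (GN, GN); (GN, HP); (MT, GN); (MT, HP); (OC, GN); (OC, HP)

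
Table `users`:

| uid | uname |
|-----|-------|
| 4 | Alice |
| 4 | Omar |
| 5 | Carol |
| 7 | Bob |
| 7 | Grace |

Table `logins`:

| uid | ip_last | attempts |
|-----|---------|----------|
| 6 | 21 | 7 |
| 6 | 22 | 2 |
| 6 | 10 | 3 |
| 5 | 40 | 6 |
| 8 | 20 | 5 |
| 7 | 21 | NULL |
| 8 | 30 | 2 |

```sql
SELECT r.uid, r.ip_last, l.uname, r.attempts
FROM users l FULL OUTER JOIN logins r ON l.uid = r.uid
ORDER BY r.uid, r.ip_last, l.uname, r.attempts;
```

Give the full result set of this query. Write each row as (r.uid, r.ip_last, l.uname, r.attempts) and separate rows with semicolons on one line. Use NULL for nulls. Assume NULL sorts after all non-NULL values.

FULL OUTER JOIN keeps every row from both sides; unmatched rows get NULL for the other side's columns.
Matching on l.uid = r.uid.
- l[0] uid=4 → no match; kept with NULLs on the r side.
- l[1] uid=4 → no match; kept with NULLs on the r side.
- l[2] uid=5 → 1 match(es) in r → 1 row(s).
- l[3] uid=7 → 1 match(es) in r → 1 row(s).
- l[4] uid=7 → 1 match(es) in r → 1 row(s).
- plus 5 unmatched r row(s), each kept with NULL l columns.
After projecting and ordering:
r.uid | r.ip_last | l.uname | r.attempts
5 | 40 | Carol | 6
6 | 10 | NULL | 3
6 | 21 | NULL | 7
6 | 22 | NULL | 2
7 | 21 | Bob | NULL
7 | 21 | Grace | NULL
8 | 20 | NULL | 5
8 | 30 | NULL | 2
NULL | NULL | Alice | NULL
NULL | NULL | Omar | NULL

(5, 40, Carol, 6); (6, 10, NULL, 3); (6, 21, NULL, 7); (6, 22, NULL, 2); (7, 21, Bob, NULL); (7, 21, Grace, NULL); (8, 20, NULL, 5); (8, 30, NULL, 2); (NULL, NULL, Alice, NULL); (NULL, NULL, Omar, NULL)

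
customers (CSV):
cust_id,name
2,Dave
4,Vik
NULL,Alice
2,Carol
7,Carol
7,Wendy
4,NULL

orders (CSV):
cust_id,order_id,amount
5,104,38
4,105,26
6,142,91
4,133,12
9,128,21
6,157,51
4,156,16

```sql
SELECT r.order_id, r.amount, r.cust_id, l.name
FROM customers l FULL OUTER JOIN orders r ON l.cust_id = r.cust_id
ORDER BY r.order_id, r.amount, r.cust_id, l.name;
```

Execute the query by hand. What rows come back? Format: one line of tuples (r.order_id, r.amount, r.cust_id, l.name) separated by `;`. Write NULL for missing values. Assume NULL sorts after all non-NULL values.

(104, 38, 5, NULL); (105, 26, 4, Vik); (105, 26, 4, NULL); (128, 21, 9, NULL); (133, 12, 4, Vik); (133, 12, 4, NULL); (142, 91, 6, NULL); (156, 16, 4, Vik); (156, 16, 4, NULL); (157, 51, 6, NULL); (NULL, NULL, NULL, Alice); (NULL, NULL, NULL, Carol); (NULL, NULL, NULL, Carol); (NULL, NULL, NULL, Dave); (NULL, NULL, NULL, Wendy)

FULL OUTER JOIN keeps every row from both sides; unmatched rows get NULL for the other side's columns.
Matching on l.cust_id = r.cust_id. A NULL in a compared column never satisfies the condition.
- l[0] cust_id=2 → no match; kept with NULLs on the r side.
- l[1] cust_id=4 → 3 match(es) in r → 3 row(s).
- l[2] cust_id=NULL → no match; kept with NULLs on the r side.
- l[3] cust_id=2 → no match; kept with NULLs on the r side.
- l[4] cust_id=7 → no match; kept with NULLs on the r side.
- l[5] cust_id=7 → no match; kept with NULLs on the r side.
- l[6] cust_id=4 → 3 match(es) in r → 3 row(s).
- 4 r row(s) had no l match → kept, l columns NULL.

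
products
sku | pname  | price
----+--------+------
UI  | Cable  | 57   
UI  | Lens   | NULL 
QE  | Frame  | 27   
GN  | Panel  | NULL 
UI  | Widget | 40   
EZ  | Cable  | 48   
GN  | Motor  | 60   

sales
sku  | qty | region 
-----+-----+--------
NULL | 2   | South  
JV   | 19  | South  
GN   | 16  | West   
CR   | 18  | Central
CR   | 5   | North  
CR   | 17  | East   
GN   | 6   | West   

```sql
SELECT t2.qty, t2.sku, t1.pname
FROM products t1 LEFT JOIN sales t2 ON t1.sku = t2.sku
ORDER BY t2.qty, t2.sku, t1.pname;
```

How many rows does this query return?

9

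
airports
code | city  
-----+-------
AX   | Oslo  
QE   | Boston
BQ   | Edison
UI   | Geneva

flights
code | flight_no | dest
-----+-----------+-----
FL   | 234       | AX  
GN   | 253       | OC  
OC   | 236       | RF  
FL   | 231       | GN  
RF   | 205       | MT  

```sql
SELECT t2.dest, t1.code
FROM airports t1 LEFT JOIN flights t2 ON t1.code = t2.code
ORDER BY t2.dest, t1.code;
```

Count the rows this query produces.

4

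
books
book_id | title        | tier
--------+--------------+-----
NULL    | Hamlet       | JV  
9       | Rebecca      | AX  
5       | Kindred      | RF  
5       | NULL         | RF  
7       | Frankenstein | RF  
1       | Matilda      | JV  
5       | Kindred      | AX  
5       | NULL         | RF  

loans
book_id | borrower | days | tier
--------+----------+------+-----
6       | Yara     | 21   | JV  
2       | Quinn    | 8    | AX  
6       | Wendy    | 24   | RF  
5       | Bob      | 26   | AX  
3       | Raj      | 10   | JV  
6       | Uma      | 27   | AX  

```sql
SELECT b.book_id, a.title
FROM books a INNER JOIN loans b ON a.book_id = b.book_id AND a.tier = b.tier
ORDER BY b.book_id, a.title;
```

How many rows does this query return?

1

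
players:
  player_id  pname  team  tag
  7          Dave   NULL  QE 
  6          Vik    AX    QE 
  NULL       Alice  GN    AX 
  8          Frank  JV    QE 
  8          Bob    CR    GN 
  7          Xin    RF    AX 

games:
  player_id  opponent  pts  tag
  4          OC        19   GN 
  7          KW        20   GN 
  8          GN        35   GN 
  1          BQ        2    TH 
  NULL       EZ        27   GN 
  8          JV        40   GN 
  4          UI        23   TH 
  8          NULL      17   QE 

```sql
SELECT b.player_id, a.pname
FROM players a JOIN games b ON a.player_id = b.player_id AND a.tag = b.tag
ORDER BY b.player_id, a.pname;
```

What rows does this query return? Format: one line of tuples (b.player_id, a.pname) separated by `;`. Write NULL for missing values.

INNER JOIN keeps only pairs where the ON condition holds.
Matching on a.player_id = b.player_id AND a.tag = b.tag. A NULL in a compared column never satisfies the condition.
- a (player_id=7, tag=QE) has no partner → excluded.
- a (player_id=6, tag=QE) has no partner → excluded.
- a (player_id=NULL, tag=AX) has no partner → excluded.
- a (player_id=8, tag=QE) pairs with 1 row(s) of b.
- a (player_id=8, tag=GN) pairs with 2 row(s) of b.
- a (player_id=7, tag=AX) has no partner → excluded.
After projecting and ordering:
b.player_id | a.pname
8 | Bob
8 | Bob
8 | Frank

(8, Bob); (8, Bob); (8, Frank)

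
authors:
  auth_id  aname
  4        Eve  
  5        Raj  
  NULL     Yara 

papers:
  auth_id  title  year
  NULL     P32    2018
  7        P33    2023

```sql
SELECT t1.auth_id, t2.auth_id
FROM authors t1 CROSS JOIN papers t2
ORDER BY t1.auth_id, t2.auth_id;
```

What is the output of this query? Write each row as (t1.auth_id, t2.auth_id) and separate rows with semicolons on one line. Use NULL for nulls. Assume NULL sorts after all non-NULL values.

(4, 7); (4, NULL); (5, 7); (5, NULL); (NULL, 7); (NULL, NULL)

CROSS JOIN pairs every row of `authors` with every row of `papers`: 3 × 2 = 6 rows.
After projecting and ordering:
t1.auth_id | t2.auth_id
4 | 7
4 | NULL
5 | 7
5 | NULL
NULL | 7
NULL | NULL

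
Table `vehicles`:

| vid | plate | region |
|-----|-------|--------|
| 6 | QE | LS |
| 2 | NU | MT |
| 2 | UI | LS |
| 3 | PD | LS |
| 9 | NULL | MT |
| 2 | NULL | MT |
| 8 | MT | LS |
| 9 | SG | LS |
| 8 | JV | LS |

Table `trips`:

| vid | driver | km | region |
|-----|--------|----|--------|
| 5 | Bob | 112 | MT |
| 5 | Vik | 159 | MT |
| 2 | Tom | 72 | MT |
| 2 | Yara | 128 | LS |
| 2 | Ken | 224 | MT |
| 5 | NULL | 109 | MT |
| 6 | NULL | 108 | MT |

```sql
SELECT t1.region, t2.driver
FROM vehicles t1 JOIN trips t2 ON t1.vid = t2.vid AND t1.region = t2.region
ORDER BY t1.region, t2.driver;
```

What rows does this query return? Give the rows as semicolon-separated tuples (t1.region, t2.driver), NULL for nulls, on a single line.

INNER JOIN keeps only pairs where the ON condition holds.
Matching on t1.vid = t2.vid AND t1.region = t2.region.
- t1[0] vid=6, region=LS → no match; dropped.
- t1[1] vid=2, region=MT → 2 match(es) in t2 → 2 row(s).
- t1[2] vid=2, region=LS → 1 match(es) in t2 → 1 row(s).
- t1[3] vid=3, region=LS → no match; dropped.
- t1[4] vid=9, region=MT → no match; dropped.
- t1[5] vid=2, region=MT → 2 match(es) in t2 → 2 row(s).
- t1[6] vid=8, region=LS → no match; dropped.
- t1[7] vid=9, region=LS → no match; dropped.
- t1[8] vid=8, region=LS → no match; dropped.
After projecting and ordering:
t1.region | t2.driver
LS | Yara
MT | Ken
MT | Ken
MT | Tom
MT | Tom

(LS, Yara); (MT, Ken); (MT, Ken); (MT, Tom); (MT, Tom)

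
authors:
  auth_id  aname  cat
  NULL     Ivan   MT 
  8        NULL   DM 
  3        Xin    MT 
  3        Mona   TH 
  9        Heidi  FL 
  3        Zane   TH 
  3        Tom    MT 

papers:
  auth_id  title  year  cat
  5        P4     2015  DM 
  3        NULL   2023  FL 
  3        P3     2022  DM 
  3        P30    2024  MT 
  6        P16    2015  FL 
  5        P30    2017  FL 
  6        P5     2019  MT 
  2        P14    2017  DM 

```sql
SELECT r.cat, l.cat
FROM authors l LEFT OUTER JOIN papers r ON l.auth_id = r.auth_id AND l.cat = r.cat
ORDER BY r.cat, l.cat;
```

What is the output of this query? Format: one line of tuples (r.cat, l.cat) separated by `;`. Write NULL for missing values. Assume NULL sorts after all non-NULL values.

(MT, MT); (MT, MT); (NULL, DM); (NULL, FL); (NULL, MT); (NULL, TH); (NULL, TH)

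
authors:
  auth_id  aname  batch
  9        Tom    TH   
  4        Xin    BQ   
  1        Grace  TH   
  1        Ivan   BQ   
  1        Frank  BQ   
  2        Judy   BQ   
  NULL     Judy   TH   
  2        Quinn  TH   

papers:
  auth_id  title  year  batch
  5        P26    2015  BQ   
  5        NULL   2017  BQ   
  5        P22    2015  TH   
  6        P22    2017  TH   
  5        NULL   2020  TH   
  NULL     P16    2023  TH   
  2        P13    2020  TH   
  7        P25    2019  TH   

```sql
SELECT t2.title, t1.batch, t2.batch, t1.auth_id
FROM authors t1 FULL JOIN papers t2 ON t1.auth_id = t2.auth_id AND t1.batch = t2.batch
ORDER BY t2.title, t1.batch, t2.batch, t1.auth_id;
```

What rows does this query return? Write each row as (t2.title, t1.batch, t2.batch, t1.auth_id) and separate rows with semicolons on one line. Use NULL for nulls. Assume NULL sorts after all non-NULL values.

(P13, TH, TH, 2); (P16, NULL, TH, NULL); (P22, NULL, TH, NULL); (P22, NULL, TH, NULL); (P25, NULL, TH, NULL); (P26, NULL, BQ, NULL); (NULL, BQ, NULL, 1); (NULL, BQ, NULL, 1); (NULL, BQ, NULL, 2); (NULL, BQ, NULL, 4); (NULL, TH, NULL, 1); (NULL, TH, NULL, 9); (NULL, TH, NULL, NULL); (NULL, NULL, BQ, NULL); (NULL, NULL, TH, NULL)

FULL OUTER JOIN keeps every row from both sides; unmatched rows get NULL for the other side's columns.
Matching on t1.auth_id = t2.auth_id AND t1.batch = t2.batch. A NULL in a compared column never satisfies the condition.
- auth_id=9, batch=TH: no t2 row matches, row kept with t2 columns NULL.
- auth_id=4, batch=BQ: no t2 row matches, row kept with t2 columns NULL.
- auth_id=1, batch=TH: no t2 row matches, row kept with t2 columns NULL.
- auth_id=1, batch=BQ: no t2 row matches, row kept with t2 columns NULL.
- auth_id=1, batch=BQ: no t2 row matches, row kept with t2 columns NULL.
- auth_id=2, batch=BQ: no t2 row matches, row kept with t2 columns NULL.
- auth_id=NULL, batch=TH: no t2 row matches, row kept with t2 columns NULL.
- auth_id=2, batch=TH: 1 matching t2 row(s), so 1 row(s) emitted.
- 7 t2 row(s) had no t1 match → kept, t1 columns NULL.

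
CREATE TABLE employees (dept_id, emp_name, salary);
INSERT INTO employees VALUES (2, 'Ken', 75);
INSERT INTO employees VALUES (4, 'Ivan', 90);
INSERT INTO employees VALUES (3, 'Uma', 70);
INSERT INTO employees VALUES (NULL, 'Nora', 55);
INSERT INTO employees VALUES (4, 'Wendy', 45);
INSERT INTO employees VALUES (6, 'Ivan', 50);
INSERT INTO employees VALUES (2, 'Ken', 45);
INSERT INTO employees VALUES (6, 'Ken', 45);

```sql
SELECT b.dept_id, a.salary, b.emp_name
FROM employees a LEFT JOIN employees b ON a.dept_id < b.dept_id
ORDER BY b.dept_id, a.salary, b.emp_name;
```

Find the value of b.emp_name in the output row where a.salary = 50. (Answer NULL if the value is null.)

NULL

LEFT JOIN keeps every row from `employees a`; unmatched rows get NULL for `employees b`'s columns.
Matching on a.dept_id < b.dept_id. A NULL in a compared column never satisfies the condition.
Matched pairs: 18; unmatched a rows kept: 3.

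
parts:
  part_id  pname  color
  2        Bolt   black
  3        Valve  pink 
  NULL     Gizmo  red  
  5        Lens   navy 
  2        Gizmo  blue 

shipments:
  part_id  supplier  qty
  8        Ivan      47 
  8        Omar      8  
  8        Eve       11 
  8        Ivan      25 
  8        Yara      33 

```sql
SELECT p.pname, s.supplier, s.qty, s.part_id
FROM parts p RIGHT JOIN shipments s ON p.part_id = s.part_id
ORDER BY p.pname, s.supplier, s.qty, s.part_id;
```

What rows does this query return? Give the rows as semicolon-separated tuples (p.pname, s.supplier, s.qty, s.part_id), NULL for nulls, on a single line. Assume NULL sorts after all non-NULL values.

(NULL, Eve, 11, 8); (NULL, Ivan, 25, 8); (NULL, Ivan, 47, 8); (NULL, Omar, 8, 8); (NULL, Yara, 33, 8)

RIGHT JOIN keeps every row from `shipments`; unmatched rows get NULL for `parts`'s columns.
Matching on p.part_id = s.part_id. A NULL in a compared column never satisfies the condition.
- part_id=2: no matching s row.
- part_id=3: no matching s row.
- part_id=NULL: no matching s row.
- part_id=5: no matching s row.
- part_id=2: no matching s row.
- plus 5 unmatched s row(s), each kept with NULL p columns.
After projecting and ordering:
p.pname | s.supplier | s.qty | s.part_id
NULL | Eve | 11 | 8
NULL | Ivan | 25 | 8
NULL | Ivan | 47 | 8
NULL | Omar | 8 | 8
NULL | Yara | 33 | 8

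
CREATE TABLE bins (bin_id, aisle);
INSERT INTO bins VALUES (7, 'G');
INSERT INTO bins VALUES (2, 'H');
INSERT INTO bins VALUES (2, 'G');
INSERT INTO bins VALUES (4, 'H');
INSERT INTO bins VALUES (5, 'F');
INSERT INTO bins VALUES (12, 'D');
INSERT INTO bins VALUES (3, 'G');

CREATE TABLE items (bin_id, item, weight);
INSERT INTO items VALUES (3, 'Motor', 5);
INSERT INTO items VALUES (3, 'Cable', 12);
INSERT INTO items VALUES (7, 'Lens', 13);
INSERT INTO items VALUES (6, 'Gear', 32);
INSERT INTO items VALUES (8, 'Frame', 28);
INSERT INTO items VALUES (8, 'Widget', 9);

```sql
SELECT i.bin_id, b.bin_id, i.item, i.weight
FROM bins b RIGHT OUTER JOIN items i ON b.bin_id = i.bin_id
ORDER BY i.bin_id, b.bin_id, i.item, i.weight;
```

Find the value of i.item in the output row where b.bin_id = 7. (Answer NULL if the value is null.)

RIGHT JOIN keeps every row from `items`; unmatched rows get NULL for `bins`'s columns.
Matching on b.bin_id = i.bin_id.
Matched pairs: 3; unmatched i rows kept: 3.

Lens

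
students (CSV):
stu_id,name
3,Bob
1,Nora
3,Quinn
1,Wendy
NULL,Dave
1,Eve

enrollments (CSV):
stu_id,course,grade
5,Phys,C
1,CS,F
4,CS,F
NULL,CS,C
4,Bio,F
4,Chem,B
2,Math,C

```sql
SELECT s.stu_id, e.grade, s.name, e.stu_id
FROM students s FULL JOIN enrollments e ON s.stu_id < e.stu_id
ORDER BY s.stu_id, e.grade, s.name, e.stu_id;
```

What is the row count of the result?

26

FULL OUTER JOIN keeps every row from both sides; unmatched rows get NULL for the other side's columns.
Matching on s.stu_id < e.stu_id. A NULL in a compared column never satisfies the condition.
- s row (stu_id=3): matches 4 e row(s) → 4 output row(s).
- s row (stu_id=1): matches 5 e row(s) → 5 output row(s).
- s row (stu_id=3): matches 4 e row(s) → 4 output row(s).
- s row (stu_id=1): matches 5 e row(s) → 5 output row(s).
- s row (stu_id=NULL): no match → kept, e columns NULL.
- s row (stu_id=1): matches 5 e row(s) → 5 output row(s).
- 2 e row(s) had no s match → kept, s columns NULL.
Total: 23 matched + 3 padded = 26 rows.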